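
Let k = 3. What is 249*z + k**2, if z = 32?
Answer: 7977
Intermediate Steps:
249*z + k**2 = 249*32 + 3**2 = 7968 + 9 = 7977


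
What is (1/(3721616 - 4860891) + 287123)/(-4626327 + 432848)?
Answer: -327112055824/4777525787725 ≈ -0.068469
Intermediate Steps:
(1/(3721616 - 4860891) + 287123)/(-4626327 + 432848) = (1/(-1139275) + 287123)/(-4193479) = (-1/1139275 + 287123)*(-1/4193479) = (327112055824/1139275)*(-1/4193479) = -327112055824/4777525787725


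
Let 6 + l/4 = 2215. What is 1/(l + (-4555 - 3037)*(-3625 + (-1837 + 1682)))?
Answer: 1/28706596 ≈ 3.4835e-8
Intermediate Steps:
l = 8836 (l = -24 + 4*2215 = -24 + 8860 = 8836)
1/(l + (-4555 - 3037)*(-3625 + (-1837 + 1682))) = 1/(8836 + (-4555 - 3037)*(-3625 + (-1837 + 1682))) = 1/(8836 - 7592*(-3625 - 155)) = 1/(8836 - 7592*(-3780)) = 1/(8836 + 28697760) = 1/28706596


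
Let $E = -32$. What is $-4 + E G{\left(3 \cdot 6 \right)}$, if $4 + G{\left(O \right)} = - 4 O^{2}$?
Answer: $41596$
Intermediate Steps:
$G{\left(O \right)} = -4 - 4 O^{2}$
$-4 + E G{\left(3 \cdot 6 \right)} = -4 - 32 \left(-4 - 4 \left(3 \cdot 6\right)^{2}\right) = -4 - 32 \left(-4 - 4 \cdot 18^{2}\right) = -4 - 32 \left(-4 - 1296\right) = -4 - -41600 = -4 + 41600 = 41596$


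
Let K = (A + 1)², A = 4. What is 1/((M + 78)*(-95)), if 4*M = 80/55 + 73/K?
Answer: -220/1653057 ≈ -0.00013309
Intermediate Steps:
K = 25 (K = (4 + 1)² = 5² = 25)
M = 1203/1100 (M = (80/55 + 73/25)/4 = (80*(1/55) + 73*(1/25))/4 = (16/11 + 73/25)/4 = (¼)*(1203/275) = 1203/1100 ≈ 1.0936)
1/((M + 78)*(-95)) = 1/((1203/1100 + 78)*(-95)) = 1/((87003/1100)*(-95)) = 1/(-1653057/220) = -220/1653057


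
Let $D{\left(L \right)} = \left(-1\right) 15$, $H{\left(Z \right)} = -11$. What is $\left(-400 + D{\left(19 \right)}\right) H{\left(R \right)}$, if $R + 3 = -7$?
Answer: $4565$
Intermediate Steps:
$R = -10$ ($R = -3 - 7 = -10$)
$D{\left(L \right)} = -15$
$\left(-400 + D{\left(19 \right)}\right) H{\left(R \right)} = \left(-400 - 15\right) \left(-11\right) = \left(-415\right) \left(-11\right) = 4565$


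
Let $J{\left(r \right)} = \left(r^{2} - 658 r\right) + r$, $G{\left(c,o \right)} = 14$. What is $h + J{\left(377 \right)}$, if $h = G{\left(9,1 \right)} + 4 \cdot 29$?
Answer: $-105430$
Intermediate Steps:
$J{\left(r \right)} = r^{2} - 657 r$
$h = 130$ ($h = 14 + 4 \cdot 29 = 14 + 116 = 130$)
$h + J{\left(377 \right)} = 130 + 377 \left(-657 + 377\right) = 130 + 377 \left(-280\right) = 130 - 105560 = -105430$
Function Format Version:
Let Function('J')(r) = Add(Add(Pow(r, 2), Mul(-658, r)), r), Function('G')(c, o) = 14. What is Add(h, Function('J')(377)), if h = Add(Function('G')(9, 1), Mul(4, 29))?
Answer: -105430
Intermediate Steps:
Function('J')(r) = Add(Pow(r, 2), Mul(-657, r))
h = 130 (h = Add(14, Mul(4, 29)) = Add(14, 116) = 130)
Add(h, Function('J')(377)) = Add(130, Mul(377, Add(-657, 377))) = Add(130, Mul(377, -280)) = Add(130, -105560) = -105430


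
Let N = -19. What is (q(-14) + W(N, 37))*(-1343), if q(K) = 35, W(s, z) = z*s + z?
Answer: 847433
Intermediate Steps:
W(s, z) = z + s*z (W(s, z) = s*z + z = z + s*z)
(q(-14) + W(N, 37))*(-1343) = (35 + 37*(1 - 19))*(-1343) = (35 + 37*(-18))*(-1343) = (35 - 666)*(-1343) = -631*(-1343) = 847433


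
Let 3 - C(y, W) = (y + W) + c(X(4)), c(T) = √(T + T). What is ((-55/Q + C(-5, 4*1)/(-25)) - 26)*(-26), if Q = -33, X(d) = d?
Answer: 47762/75 - 52*√2/25 ≈ 633.88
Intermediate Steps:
c(T) = √2*√T (c(T) = √(2*T) = √2*√T)
C(y, W) = 3 - W - y - 2*√2 (C(y, W) = 3 - ((y + W) + √2*√4) = 3 - ((W + y) + √2*2) = 3 - ((W + y) + 2*√2) = 3 - (W + y + 2*√2) = 3 + (-W - y - 2*√2) = 3 - W - y - 2*√2)
((-55/Q + C(-5, 4*1)/(-25)) - 26)*(-26) = ((-55/(-33) + (3 - 4 - 1*(-5) - 2*√2)/(-25)) - 26)*(-26) = ((-55*(-1/33) + (3 - 1*4 + 5 - 2*√2)*(-1/25)) - 26)*(-26) = ((5/3 + (3 - 4 + 5 - 2*√2)*(-1/25)) - 26)*(-26) = ((5/3 + (4 - 2*√2)*(-1/25)) - 26)*(-26) = ((5/3 + (-4/25 + 2*√2/25)) - 26)*(-26) = ((113/75 + 2*√2/25) - 26)*(-26) = (-1837/75 + 2*√2/25)*(-26) = 47762/75 - 52*√2/25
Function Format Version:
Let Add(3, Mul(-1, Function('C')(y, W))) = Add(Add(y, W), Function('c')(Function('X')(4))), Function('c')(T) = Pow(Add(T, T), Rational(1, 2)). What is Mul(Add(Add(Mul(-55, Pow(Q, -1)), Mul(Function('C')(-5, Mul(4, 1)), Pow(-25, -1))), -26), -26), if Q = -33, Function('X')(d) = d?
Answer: Add(Rational(47762, 75), Mul(Rational(-52, 25), Pow(2, Rational(1, 2)))) ≈ 633.88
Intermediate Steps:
Function('c')(T) = Mul(Pow(2, Rational(1, 2)), Pow(T, Rational(1, 2))) (Function('c')(T) = Pow(Mul(2, T), Rational(1, 2)) = Mul(Pow(2, Rational(1, 2)), Pow(T, Rational(1, 2))))
Function('C')(y, W) = Add(3, Mul(-1, W), Mul(-1, y), Mul(-2, Pow(2, Rational(1, 2)))) (Function('C')(y, W) = Add(3, Mul(-1, Add(Add(y, W), Mul(Pow(2, Rational(1, 2)), Pow(4, Rational(1, 2)))))) = Add(3, Mul(-1, Add(Add(W, y), Mul(Pow(2, Rational(1, 2)), 2)))) = Add(3, Mul(-1, Add(Add(W, y), Mul(2, Pow(2, Rational(1, 2)))))) = Add(3, Mul(-1, Add(W, y, Mul(2, Pow(2, Rational(1, 2)))))) = Add(3, Add(Mul(-1, W), Mul(-1, y), Mul(-2, Pow(2, Rational(1, 2))))) = Add(3, Mul(-1, W), Mul(-1, y), Mul(-2, Pow(2, Rational(1, 2)))))
Mul(Add(Add(Mul(-55, Pow(Q, -1)), Mul(Function('C')(-5, Mul(4, 1)), Pow(-25, -1))), -26), -26) = Mul(Add(Add(Mul(-55, Pow(-33, -1)), Mul(Add(3, Mul(-1, Mul(4, 1)), Mul(-1, -5), Mul(-2, Pow(2, Rational(1, 2)))), Pow(-25, -1))), -26), -26) = Mul(Add(Add(Mul(-55, Rational(-1, 33)), Mul(Add(3, Mul(-1, 4), 5, Mul(-2, Pow(2, Rational(1, 2)))), Rational(-1, 25))), -26), -26) = Mul(Add(Add(Rational(5, 3), Mul(Add(3, -4, 5, Mul(-2, Pow(2, Rational(1, 2)))), Rational(-1, 25))), -26), -26) = Mul(Add(Add(Rational(5, 3), Mul(Add(4, Mul(-2, Pow(2, Rational(1, 2)))), Rational(-1, 25))), -26), -26) = Mul(Add(Add(Rational(5, 3), Add(Rational(-4, 25), Mul(Rational(2, 25), Pow(2, Rational(1, 2))))), -26), -26) = Mul(Add(Add(Rational(113, 75), Mul(Rational(2, 25), Pow(2, Rational(1, 2)))), -26), -26) = Mul(Add(Rational(-1837, 75), Mul(Rational(2, 25), Pow(2, Rational(1, 2)))), -26) = Add(Rational(47762, 75), Mul(Rational(-52, 25), Pow(2, Rational(1, 2))))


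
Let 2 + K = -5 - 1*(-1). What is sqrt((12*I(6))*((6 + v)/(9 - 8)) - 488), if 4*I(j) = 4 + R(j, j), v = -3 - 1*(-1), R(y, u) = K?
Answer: 16*I*sqrt(2) ≈ 22.627*I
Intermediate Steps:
K = -6 (K = -2 + (-5 - 1*(-1)) = -2 + (-5 + 1) = -2 - 4 = -6)
R(y, u) = -6
v = -2 (v = -3 + 1 = -2)
I(j) = -1/2 (I(j) = (4 - 6)/4 = (1/4)*(-2) = -1/2)
sqrt((12*I(6))*((6 + v)/(9 - 8)) - 488) = sqrt((12*(-1/2))*((6 - 2)/(9 - 8)) - 488) = sqrt(-24/1 - 488) = sqrt(-24 - 488) = sqrt(-512) = 16*I*sqrt(2)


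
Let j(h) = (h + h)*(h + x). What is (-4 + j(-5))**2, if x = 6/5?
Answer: 1156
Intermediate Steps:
x = 6/5 (x = 6*(1/5) = 6/5 ≈ 1.2000)
j(h) = 2*h*(6/5 + h) (j(h) = (h + h)*(h + 6/5) = (2*h)*(6/5 + h) = 2*h*(6/5 + h))
(-4 + j(-5))**2 = (-4 + (2/5)*(-5)*(6 + 5*(-5)))**2 = (-4 + (2/5)*(-5)*(6 - 25))**2 = (-4 + (2/5)*(-5)*(-19))**2 = (-4 + 38)**2 = 34**2 = 1156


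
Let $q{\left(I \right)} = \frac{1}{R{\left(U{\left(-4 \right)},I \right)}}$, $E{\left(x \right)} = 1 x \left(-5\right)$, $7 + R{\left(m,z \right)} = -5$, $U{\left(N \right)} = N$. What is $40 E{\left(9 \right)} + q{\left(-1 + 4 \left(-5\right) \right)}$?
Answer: $- \frac{21601}{12} \approx -1800.1$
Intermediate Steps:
$R{\left(m,z \right)} = -12$ ($R{\left(m,z \right)} = -7 - 5 = -12$)
$E{\left(x \right)} = - 5 x$ ($E{\left(x \right)} = x \left(-5\right) = - 5 x$)
$q{\left(I \right)} = - \frac{1}{12}$ ($q{\left(I \right)} = \frac{1}{-12} = - \frac{1}{12}$)
$40 E{\left(9 \right)} + q{\left(-1 + 4 \left(-5\right) \right)} = 40 \left(\left(-5\right) 9\right) - \frac{1}{12} = 40 \left(-45\right) - \frac{1}{12} = -1800 - \frac{1}{12} = - \frac{21601}{12}$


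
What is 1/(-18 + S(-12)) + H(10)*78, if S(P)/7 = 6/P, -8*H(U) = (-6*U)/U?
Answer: 5027/86 ≈ 58.453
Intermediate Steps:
H(U) = 3/4 (H(U) = -(-6*U)/(8*U) = -1/8*(-6) = 3/4)
S(P) = 42/P (S(P) = 7*(6/P) = 42/P)
1/(-18 + S(-12)) + H(10)*78 = 1/(-18 + 42/(-12)) + (3/4)*78 = 1/(-18 + 42*(-1/12)) + 117/2 = 1/(-18 - 7/2) + 117/2 = 1/(-43/2) + 117/2 = -2/43 + 117/2 = 5027/86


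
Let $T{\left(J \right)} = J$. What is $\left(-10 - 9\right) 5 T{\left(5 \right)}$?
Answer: $-475$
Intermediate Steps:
$\left(-10 - 9\right) 5 T{\left(5 \right)} = \left(-10 - 9\right) 5 \cdot 5 = \left(-19\right) 5 \cdot 5 = \left(-95\right) 5 = -475$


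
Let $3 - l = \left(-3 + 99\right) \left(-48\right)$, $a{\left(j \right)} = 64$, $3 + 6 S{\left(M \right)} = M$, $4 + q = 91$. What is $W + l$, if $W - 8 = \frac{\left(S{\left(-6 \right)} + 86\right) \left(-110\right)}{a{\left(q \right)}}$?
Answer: $\frac{286321}{64} \approx 4473.8$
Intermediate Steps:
$q = 87$ ($q = -4 + 91 = 87$)
$S{\left(M \right)} = - \frac{1}{2} + \frac{M}{6}$
$l = 4611$ ($l = 3 - \left(-3 + 99\right) \left(-48\right) = 3 - 96 \left(-48\right) = 3 - -4608 = 3 + 4608 = 4611$)
$W = - \frac{8783}{64}$ ($W = 8 + \frac{\left(\left(- \frac{1}{2} + \frac{1}{6} \left(-6\right)\right) + 86\right) \left(-110\right)}{64} = 8 + \left(\left(- \frac{1}{2} - 1\right) + 86\right) \left(-110\right) \frac{1}{64} = 8 + \left(- \frac{3}{2} + 86\right) \left(-110\right) \frac{1}{64} = 8 + \frac{169}{2} \left(-110\right) \frac{1}{64} = 8 - \frac{9295}{64} = - \frac{8783}{64} \approx -137.23$)
$W + l = - \frac{8783}{64} + 4611 = \frac{286321}{64}$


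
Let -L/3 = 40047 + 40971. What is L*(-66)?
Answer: 16041564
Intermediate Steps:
L = -243054 (L = -3*(40047 + 40971) = -3*81018 = -243054)
L*(-66) = -243054*(-66) = 16041564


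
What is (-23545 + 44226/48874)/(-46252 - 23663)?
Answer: 82192436/244073265 ≈ 0.33675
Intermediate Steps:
(-23545 + 44226/48874)/(-46252 - 23663) = (-23545 + 44226*(1/48874))/(-69915) = (-23545 + 3159/3491)*(-1/69915) = -82192436/3491*(-1/69915) = 82192436/244073265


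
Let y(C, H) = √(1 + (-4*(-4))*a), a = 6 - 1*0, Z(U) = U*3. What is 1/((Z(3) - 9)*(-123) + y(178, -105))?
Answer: √97/97 ≈ 0.10153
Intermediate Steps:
Z(U) = 3*U
a = 6 (a = 6 + 0 = 6)
y(C, H) = √97 (y(C, H) = √(1 - 4*(-4)*6) = √(1 + 16*6) = √(1 + 96) = √97)
1/((Z(3) - 9)*(-123) + y(178, -105)) = 1/((3*3 - 9)*(-123) + √97) = 1/((9 - 9)*(-123) + √97) = 1/(0*(-123) + √97) = 1/(0 + √97) = 1/(√97) = √97/97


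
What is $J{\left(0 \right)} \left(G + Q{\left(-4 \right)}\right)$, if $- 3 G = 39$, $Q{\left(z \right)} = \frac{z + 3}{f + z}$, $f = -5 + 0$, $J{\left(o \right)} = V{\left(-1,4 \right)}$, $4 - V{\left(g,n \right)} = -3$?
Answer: $- \frac{812}{9} \approx -90.222$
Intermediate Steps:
$V{\left(g,n \right)} = 7$ ($V{\left(g,n \right)} = 4 - -3 = 4 + 3 = 7$)
$J{\left(o \right)} = 7$
$f = -5$
$Q{\left(z \right)} = \frac{3 + z}{-5 + z}$ ($Q{\left(z \right)} = \frac{z + 3}{-5 + z} = \frac{3 + z}{-5 + z}$)
$G = -13$ ($G = \left(- \frac{1}{3}\right) 39 = -13$)
$J{\left(0 \right)} \left(G + Q{\left(-4 \right)}\right) = 7 \left(-13 + \frac{3 - 4}{-5 - 4}\right) = 7 \left(-13 + \frac{1}{-9} \left(-1\right)\right) = 7 \left(-13 - - \frac{1}{9}\right) = 7 \left(-13 + \frac{1}{9}\right) = 7 \left(- \frac{116}{9}\right) = - \frac{812}{9}$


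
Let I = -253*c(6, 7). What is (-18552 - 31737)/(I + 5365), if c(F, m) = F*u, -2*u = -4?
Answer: -50289/2329 ≈ -21.593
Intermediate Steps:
u = 2 (u = -½*(-4) = 2)
c(F, m) = 2*F (c(F, m) = F*2 = 2*F)
I = -3036 (I = -506*6 = -253*12 = -3036)
(-18552 - 31737)/(I + 5365) = (-18552 - 31737)/(-3036 + 5365) = -50289/2329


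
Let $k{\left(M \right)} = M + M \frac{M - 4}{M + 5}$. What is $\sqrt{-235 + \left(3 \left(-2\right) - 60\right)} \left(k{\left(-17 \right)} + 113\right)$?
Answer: $\frac{265 i \sqrt{301}}{4} \approx 1149.4 i$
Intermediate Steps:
$k{\left(M \right)} = M + \frac{M \left(-4 + M\right)}{5 + M}$ ($k{\left(M \right)} = M + M \frac{-4 + M}{5 + M} = M + \frac{M \left(-4 + M\right)}{5 + M}$)
$\sqrt{-235 + \left(3 \left(-2\right) - 60\right)} \left(k{\left(-17 \right)} + 113\right) = \sqrt{-235 + \left(3 \left(-2\right) - 60\right)} \left(- \frac{17 \left(1 + 2 \left(-17\right)\right)}{5 - 17} + 113\right) = \sqrt{-235 - 66} \left(- \frac{17 \left(1 - 34\right)}{-12} + 113\right) = \sqrt{-235 - 66} \left(\left(-17\right) \left(- \frac{1}{12}\right) \left(-33\right) + 113\right) = \sqrt{-301} \left(- \frac{187}{4} + 113\right) = i \sqrt{301} \cdot \frac{265}{4} = \frac{265 i \sqrt{301}}{4}$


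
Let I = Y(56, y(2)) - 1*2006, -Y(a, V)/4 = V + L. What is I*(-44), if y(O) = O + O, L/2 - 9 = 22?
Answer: 99880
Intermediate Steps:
L = 62 (L = 18 + 2*22 = 18 + 44 = 62)
y(O) = 2*O
Y(a, V) = -248 - 4*V (Y(a, V) = -4*(V + 62) = -4*(62 + V) = -248 - 4*V)
I = -2270 (I = (-248 - 8*2) - 1*2006 = (-248 - 4*4) - 2006 = (-248 - 16) - 2006 = -264 - 2006 = -2270)
I*(-44) = -2270*(-44) = 99880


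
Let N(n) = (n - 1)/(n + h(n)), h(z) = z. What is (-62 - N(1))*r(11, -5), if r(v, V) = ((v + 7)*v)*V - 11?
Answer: 62062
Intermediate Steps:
r(v, V) = -11 + V*v*(7 + v) (r(v, V) = ((7 + v)*v)*V - 11 = (v*(7 + v))*V - 11 = V*v*(7 + v) - 11 = -11 + V*v*(7 + v))
N(n) = (-1 + n)/(2*n) (N(n) = (n - 1)/(n + n) = (-1 + n)/((2*n)) = (-1 + n)*(1/(2*n)) = (-1 + n)/(2*n))
(-62 - N(1))*r(11, -5) = (-62 - (-1 + 1)/(2*1))*(-11 - 5*11² + 7*(-5)*11) = (-62 - 0/2)*(-11 - 5*121 - 385) = (-62 - 1*0)*(-11 - 605 - 385) = (-62 + 0)*(-1001) = -62*(-1001) = 62062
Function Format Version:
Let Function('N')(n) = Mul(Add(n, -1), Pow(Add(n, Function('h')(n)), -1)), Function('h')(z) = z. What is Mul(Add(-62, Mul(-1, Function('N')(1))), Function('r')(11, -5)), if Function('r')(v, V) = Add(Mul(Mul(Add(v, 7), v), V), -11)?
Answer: 62062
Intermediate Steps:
Function('r')(v, V) = Add(-11, Mul(V, v, Add(7, v))) (Function('r')(v, V) = Add(Mul(Mul(Add(7, v), v), V), -11) = Add(Mul(Mul(v, Add(7, v)), V), -11) = Add(Mul(V, v, Add(7, v)), -11) = Add(-11, Mul(V, v, Add(7, v))))
Function('N')(n) = Mul(Rational(1, 2), Pow(n, -1), Add(-1, n)) (Function('N')(n) = Mul(Add(n, -1), Pow(Add(n, n), -1)) = Mul(Add(-1, n), Pow(Mul(2, n), -1)) = Mul(Add(-1, n), Mul(Rational(1, 2), Pow(n, -1))) = Mul(Rational(1, 2), Pow(n, -1), Add(-1, n)))
Mul(Add(-62, Mul(-1, Function('N')(1))), Function('r')(11, -5)) = Mul(Add(-62, Mul(-1, Mul(Rational(1, 2), Pow(1, -1), Add(-1, 1)))), Add(-11, Mul(-5, Pow(11, 2)), Mul(7, -5, 11))) = Mul(Add(-62, Mul(-1, Mul(Rational(1, 2), 1, 0))), Add(-11, Mul(-5, 121), -385)) = Mul(Add(-62, Mul(-1, 0)), Add(-11, -605, -385)) = Mul(Add(-62, 0), -1001) = Mul(-62, -1001) = 62062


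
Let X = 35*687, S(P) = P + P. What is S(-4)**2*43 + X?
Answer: 26797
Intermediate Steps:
S(P) = 2*P
X = 24045
S(-4)**2*43 + X = (2*(-4))**2*43 + 24045 = (-8)**2*43 + 24045 = 64*43 + 24045 = 2752 + 24045 = 26797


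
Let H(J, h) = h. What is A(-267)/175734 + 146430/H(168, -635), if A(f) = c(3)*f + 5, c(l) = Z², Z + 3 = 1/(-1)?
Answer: -5147087833/22318218 ≈ -230.62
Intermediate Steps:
Z = -4 (Z = -3 + 1/(-1) = -3 - 1 = -4)
c(l) = 16 (c(l) = (-4)² = 16)
A(f) = 5 + 16*f (A(f) = 16*f + 5 = 5 + 16*f)
A(-267)/175734 + 146430/H(168, -635) = (5 + 16*(-267))/175734 + 146430/(-635) = (5 - 4272)*(1/175734) + 146430*(-1/635) = -4267*1/175734 - 29286/127 = -4267/175734 - 29286/127 = -5147087833/22318218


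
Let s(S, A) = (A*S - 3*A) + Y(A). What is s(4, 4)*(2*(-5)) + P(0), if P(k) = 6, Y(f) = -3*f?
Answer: 86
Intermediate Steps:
s(S, A) = -6*A + A*S (s(S, A) = (A*S - 3*A) - 3*A = (-3*A + A*S) - 3*A = -6*A + A*S)
s(4, 4)*(2*(-5)) + P(0) = (4*(-6 + 4))*(2*(-5)) + 6 = (4*(-2))*(-10) + 6 = -8*(-10) + 6 = 80 + 6 = 86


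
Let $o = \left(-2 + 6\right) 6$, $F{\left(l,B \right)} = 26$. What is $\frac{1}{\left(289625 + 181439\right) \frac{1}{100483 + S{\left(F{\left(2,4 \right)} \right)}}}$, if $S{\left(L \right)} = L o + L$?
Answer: $\frac{101133}{471064} \approx 0.21469$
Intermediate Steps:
$o = 24$ ($o = 4 \cdot 6 = 24$)
$S{\left(L \right)} = 25 L$ ($S{\left(L \right)} = L 24 + L = 24 L + L = 25 L$)
$\frac{1}{\left(289625 + 181439\right) \frac{1}{100483 + S{\left(F{\left(2,4 \right)} \right)}}} = \frac{1}{\left(289625 + 181439\right) \frac{1}{100483 + 25 \cdot 26}} = \frac{1}{471064 \frac{1}{100483 + 650}} = \frac{1}{471064 \cdot \frac{1}{101133}} = \frac{1}{\frac{471064}{101133}} = \frac{101133}{471064}$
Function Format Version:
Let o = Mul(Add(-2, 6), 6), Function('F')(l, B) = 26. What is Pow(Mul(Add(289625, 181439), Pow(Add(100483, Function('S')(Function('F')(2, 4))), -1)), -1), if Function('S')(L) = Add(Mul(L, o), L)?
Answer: Rational(101133, 471064) ≈ 0.21469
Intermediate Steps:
o = 24 (o = Mul(4, 6) = 24)
Function('S')(L) = Mul(25, L) (Function('S')(L) = Add(Mul(L, 24), L) = Add(Mul(24, L), L) = Mul(25, L))
Pow(Mul(Add(289625, 181439), Pow(Add(100483, Function('S')(Function('F')(2, 4))), -1)), -1) = Pow(Mul(Add(289625, 181439), Pow(Add(100483, Mul(25, 26)), -1)), -1) = Pow(Mul(471064, Pow(Add(100483, 650), -1)), -1) = Pow(Mul(471064, Pow(101133, -1)), -1) = Pow(Mul(471064, Rational(1, 101133)), -1) = Pow(Rational(471064, 101133), -1) = Rational(101133, 471064)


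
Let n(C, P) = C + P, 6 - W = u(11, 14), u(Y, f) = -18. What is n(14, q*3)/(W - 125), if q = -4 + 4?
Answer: -14/101 ≈ -0.13861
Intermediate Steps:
q = 0
W = 24 (W = 6 - 1*(-18) = 6 + 18 = 24)
n(14, q*3)/(W - 125) = (14 + 0*3)/(24 - 125) = (14 + 0)/(-101) = 14*(-1/101) = -14/101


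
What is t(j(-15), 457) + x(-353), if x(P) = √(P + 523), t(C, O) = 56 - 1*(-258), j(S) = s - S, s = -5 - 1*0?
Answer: 314 + √170 ≈ 327.04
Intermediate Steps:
s = -5 (s = -5 + 0 = -5)
j(S) = -5 - S
t(C, O) = 314 (t(C, O) = 56 + 258 = 314)
x(P) = √(523 + P)
t(j(-15), 457) + x(-353) = 314 + √(523 - 353) = 314 + √170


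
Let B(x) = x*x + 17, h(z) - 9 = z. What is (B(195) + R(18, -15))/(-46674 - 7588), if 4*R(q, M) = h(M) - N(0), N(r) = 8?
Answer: -76077/108524 ≈ -0.70102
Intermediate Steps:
h(z) = 9 + z
R(q, M) = ¼ + M/4 (R(q, M) = ((9 + M) - 1*8)/4 = ((9 + M) - 8)/4 = (1 + M)/4 = ¼ + M/4)
B(x) = 17 + x² (B(x) = x² + 17 = 17 + x²)
(B(195) + R(18, -15))/(-46674 - 7588) = ((17 + 195²) + (¼ + (¼)*(-15)))/(-46674 - 7588) = ((17 + 38025) + (¼ - 15/4))/(-54262) = (38042 - 7/2)*(-1/54262) = (76077/2)*(-1/54262) = -76077/108524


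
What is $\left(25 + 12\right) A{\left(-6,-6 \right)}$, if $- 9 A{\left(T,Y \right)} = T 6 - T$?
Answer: $\frac{370}{3} \approx 123.33$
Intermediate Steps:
$A{\left(T,Y \right)} = - \frac{5 T}{9}$ ($A{\left(T,Y \right)} = - \frac{T 6 - T}{9} = - \frac{6 T - T}{9} = - \frac{5 T}{9}$)
$\left(25 + 12\right) A{\left(-6,-6 \right)} = \left(25 + 12\right) \left(\left(- \frac{5}{9}\right) \left(-6\right)\right) = 37 \cdot \frac{10}{3} = \frac{370}{3}$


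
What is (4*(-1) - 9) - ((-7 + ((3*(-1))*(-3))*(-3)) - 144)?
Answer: 165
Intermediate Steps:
(4*(-1) - 9) - ((-7 + ((3*(-1))*(-3))*(-3)) - 144) = (-4 - 9) - ((-7 - 3*(-3)*(-3)) - 144) = -13 - ((-7 + 9*(-3)) - 144) = -13 - ((-7 - 27) - 144) = -13 - (-34 - 144) = -13 - 1*(-178) = -13 + 178 = 165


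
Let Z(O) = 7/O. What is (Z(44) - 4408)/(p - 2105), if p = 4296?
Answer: -193945/96404 ≈ -2.0118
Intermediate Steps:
(Z(44) - 4408)/(p - 2105) = (7/44 - 4408)/(4296 - 2105) = (7*(1/44) - 4408)/2191 = (7/44 - 4408)*(1/2191) = -193945/44*1/2191 = -193945/96404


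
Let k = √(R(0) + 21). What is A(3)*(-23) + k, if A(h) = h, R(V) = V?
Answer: -69 + √21 ≈ -64.417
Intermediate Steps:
k = √21 (k = √(0 + 21) = √21 ≈ 4.5826)
A(3)*(-23) + k = 3*(-23) + √21 = -69 + √21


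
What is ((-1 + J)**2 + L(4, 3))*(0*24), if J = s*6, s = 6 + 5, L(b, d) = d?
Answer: 0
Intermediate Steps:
s = 11
J = 66 (J = 11*6 = 66)
((-1 + J)**2 + L(4, 3))*(0*24) = ((-1 + 66)**2 + 3)*(0*24) = (65**2 + 3)*0 = (4225 + 3)*0 = 4228*0 = 0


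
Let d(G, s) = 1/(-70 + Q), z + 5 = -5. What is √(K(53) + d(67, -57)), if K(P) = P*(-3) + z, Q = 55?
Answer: 2*I*√9510/15 ≈ 13.003*I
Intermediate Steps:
z = -10 (z = -5 - 5 = -10)
K(P) = -10 - 3*P (K(P) = P*(-3) - 10 = -3*P - 10 = -10 - 3*P)
d(G, s) = -1/15 (d(G, s) = 1/(-70 + 55) = 1/(-15) = -1/15)
√(K(53) + d(67, -57)) = √((-10 - 3*53) - 1/15) = √((-10 - 159) - 1/15) = √(-169 - 1/15) = √(-2536/15) = 2*I*√9510/15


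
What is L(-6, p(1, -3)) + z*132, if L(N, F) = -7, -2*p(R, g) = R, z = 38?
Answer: 5009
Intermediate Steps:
p(R, g) = -R/2
L(-6, p(1, -3)) + z*132 = -7 + 38*132 = -7 + 5016 = 5009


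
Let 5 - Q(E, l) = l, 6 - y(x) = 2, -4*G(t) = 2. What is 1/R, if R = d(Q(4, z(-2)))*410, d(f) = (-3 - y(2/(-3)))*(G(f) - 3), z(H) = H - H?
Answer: 1/10045 ≈ 9.9552e-5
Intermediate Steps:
G(t) = -1/2 (G(t) = -1/4*2 = -1/2)
y(x) = 4 (y(x) = 6 - 1*2 = 6 - 2 = 4)
z(H) = 0
Q(E, l) = 5 - l
d(f) = 49/2 (d(f) = (-3 - 1*4)*(-1/2 - 3) = (-3 - 4)*(-7/2) = -7*(-7/2) = 49/2)
R = 10045 (R = (49/2)*410 = 10045)
1/R = 1/10045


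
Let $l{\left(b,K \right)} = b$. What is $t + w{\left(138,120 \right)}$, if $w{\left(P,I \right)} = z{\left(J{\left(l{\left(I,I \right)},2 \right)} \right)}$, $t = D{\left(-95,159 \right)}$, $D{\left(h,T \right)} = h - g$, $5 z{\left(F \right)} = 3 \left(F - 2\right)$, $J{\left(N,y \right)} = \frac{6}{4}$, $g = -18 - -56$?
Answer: $- \frac{1333}{10} \approx -133.3$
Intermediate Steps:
$g = 38$ ($g = -18 + 56 = 38$)
$J{\left(N,y \right)} = \frac{3}{2}$ ($J{\left(N,y \right)} = 6 \cdot \frac{1}{4} = \frac{3}{2}$)
$z{\left(F \right)} = - \frac{6}{5} + \frac{3 F}{5}$ ($z{\left(F \right)} = \frac{3 \left(F - 2\right)}{5} = \frac{3 \left(-2 + F\right)}{5} = \frac{-6 + 3 F}{5} = - \frac{6}{5} + \frac{3 F}{5}$)
$D{\left(h,T \right)} = -38 + h$ ($D{\left(h,T \right)} = h - 38 = -38 + h$)
$t = -133$ ($t = -38 - 95 = -133$)
$w{\left(P,I \right)} = - \frac{3}{10}$ ($w{\left(P,I \right)} = - \frac{6}{5} + \frac{3}{5} \cdot \frac{3}{2} = - \frac{6}{5} + \frac{9}{10} = - \frac{3}{10}$)
$t + w{\left(138,120 \right)} = -133 - \frac{3}{10} = - \frac{1333}{10}$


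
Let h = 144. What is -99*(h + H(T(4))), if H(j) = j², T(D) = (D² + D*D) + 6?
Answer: -157212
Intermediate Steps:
T(D) = 6 + 2*D² (T(D) = (D² + D²) + 6 = 2*D² + 6 = 6 + 2*D²)
-99*(h + H(T(4))) = -99*(144 + (6 + 2*4²)²) = -99*(144 + (6 + 2*16)²) = -99*(144 + (6 + 32)²) = -99*(144 + 38²) = -99*(144 + 1444) = -99*1588 = -157212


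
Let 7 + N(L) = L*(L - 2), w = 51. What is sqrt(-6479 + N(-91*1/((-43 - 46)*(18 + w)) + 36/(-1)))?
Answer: I*sqrt(193050752171)/6141 ≈ 71.548*I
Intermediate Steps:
N(L) = -7 + L*(-2 + L) (N(L) = -7 + L*(L - 2) = -7 + L*(-2 + L))
sqrt(-6479 + N(-91*1/((-43 - 46)*(18 + w)) + 36/(-1))) = sqrt(-6479 + (-7 + (-91*1/((-43 - 46)*(18 + 51)) + 36/(-1))**2 - 2*(-91*1/((-43 - 46)*(18 + 51)) + 36/(-1)))) = sqrt(-6479 + (-7 + (-91/(69*(-89)) + 36*(-1))**2 - 2*(-91/(69*(-89)) + 36*(-1)))) = sqrt(-6479 + (-7 + (-91/(-6141) - 36)**2 - 2*(-91/(-6141) - 36))) = sqrt(-6479 + (-7 + (-91*(-1/6141) - 36)**2 - 2*(-91*(-1/6141) - 36))) = sqrt(-6479 + (-7 + (91/6141 - 36)**2 - 2*(91/6141 - 36))) = sqrt(-6479 + (-7 + (-220985/6141)**2 - 2*(-220985/6141))) = sqrt(-6479 + (-7 + 48834370225/37711881 + 441970/6141)) = sqrt(-6479 + 51284524828/37711881) = sqrt(-193050752171/37711881) = I*sqrt(193050752171)/6141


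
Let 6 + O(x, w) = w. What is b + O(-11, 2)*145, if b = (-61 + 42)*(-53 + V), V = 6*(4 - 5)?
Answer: 541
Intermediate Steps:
O(x, w) = -6 + w
V = -6 (V = 6*(-1) = -6)
b = 1121 (b = (-61 + 42)*(-53 - 6) = -19*(-59) = 1121)
b + O(-11, 2)*145 = 1121 + (-6 + 2)*145 = 1121 - 4*145 = 1121 - 580 = 541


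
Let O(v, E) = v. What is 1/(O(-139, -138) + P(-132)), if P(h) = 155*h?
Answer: -1/20599 ≈ -4.8546e-5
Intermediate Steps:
1/(O(-139, -138) + P(-132)) = 1/(-139 + 155*(-132)) = 1/(-139 - 20460) = 1/(-20599) = -1/20599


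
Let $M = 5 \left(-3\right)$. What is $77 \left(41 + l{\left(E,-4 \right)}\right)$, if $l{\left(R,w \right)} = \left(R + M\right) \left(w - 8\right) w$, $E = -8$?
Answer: $-81851$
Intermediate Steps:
$M = -15$
$l{\left(R,w \right)} = w \left(-15 + R\right) \left(-8 + w\right)$ ($l{\left(R,w \right)} = \left(R - 15\right) \left(w - 8\right) w = \left(-15 + R\right) \left(-8 + w\right) w = w \left(-15 + R\right) \left(-8 + w\right)$)
$77 \left(41 + l{\left(E,-4 \right)}\right) = 77 \left(41 - 4 \left(120 - -60 - -64 - -32\right)\right) = 77 \left(41 - 4 \left(120 + 60 + 64 + 32\right)\right) = 77 \left(41 - 1104\right) = 77 \left(-1063\right) = -81851$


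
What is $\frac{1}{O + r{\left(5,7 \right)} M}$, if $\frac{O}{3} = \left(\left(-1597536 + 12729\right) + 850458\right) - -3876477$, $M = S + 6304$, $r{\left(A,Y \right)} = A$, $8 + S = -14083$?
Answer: $\frac{1}{9387449} \approx 1.0653 \cdot 10^{-7}$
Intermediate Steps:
$S = -14091$ ($S = -8 - 14083 = -14091$)
$M = -7787$ ($M = -14091 + 6304 = -7787$)
$O = 9426384$ ($O = 3 \left(\left(\left(-1597536 + 12729\right) + 850458\right) - -3876477\right) = 3 \left(\left(-1584807 + 850458\right) + 3876477\right) = 3 \left(-734349 + 3876477\right) = 3 \cdot 3142128 = 9426384$)
$\frac{1}{O + r{\left(5,7 \right)} M} = \frac{1}{9426384 + 5 \left(-7787\right)} = \frac{1}{9426384 - 38935} = \frac{1}{9387449}$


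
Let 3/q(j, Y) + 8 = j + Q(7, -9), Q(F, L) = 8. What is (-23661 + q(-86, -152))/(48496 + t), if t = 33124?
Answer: -2034849/7019320 ≈ -0.28989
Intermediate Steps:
q(j, Y) = 3/j (q(j, Y) = 3/(-8 + (j + 8)) = 3/(-8 + (8 + j)) = 3/j)
(-23661 + q(-86, -152))/(48496 + t) = (-23661 + 3/(-86))/(48496 + 33124) = (-23661 + 3*(-1/86))/81620 = (-23661 - 3/86)*(1/81620) = -2034849/86*1/81620 = -2034849/7019320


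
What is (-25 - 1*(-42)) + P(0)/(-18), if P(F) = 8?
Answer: 149/9 ≈ 16.556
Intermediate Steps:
(-25 - 1*(-42)) + P(0)/(-18) = (-25 - 1*(-42)) + 8/(-18) = (-25 + 42) + 8*(-1/18) = 17 - 4/9 = 149/9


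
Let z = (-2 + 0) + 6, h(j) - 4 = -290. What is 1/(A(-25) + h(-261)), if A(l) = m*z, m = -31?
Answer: -1/410 ≈ -0.0024390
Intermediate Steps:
h(j) = -286 (h(j) = 4 - 290 = -286)
z = 4 (z = -2 + 6 = 4)
A(l) = -124 (A(l) = -31*4 = -124)
1/(A(-25) + h(-261)) = 1/(-124 - 286) = 1/(-410) = -1/410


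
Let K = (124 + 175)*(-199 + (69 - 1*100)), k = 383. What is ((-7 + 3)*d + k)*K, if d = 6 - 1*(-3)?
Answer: -23863190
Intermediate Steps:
d = 9 (d = 6 + 3 = 9)
K = -68770 (K = 299*(-199 + (69 - 100)) = 299*(-199 - 31) = 299*(-230) = -68770)
((-7 + 3)*d + k)*K = ((-7 + 3)*9 + 383)*(-68770) = (-4*9 + 383)*(-68770) = (-36 + 383)*(-68770) = 347*(-68770) = -23863190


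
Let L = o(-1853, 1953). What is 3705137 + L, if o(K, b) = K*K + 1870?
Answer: 7140616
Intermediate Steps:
o(K, b) = 1870 + K² (o(K, b) = K² + 1870 = 1870 + K²)
L = 3435479 (L = 1870 + (-1853)² = 1870 + 3433609 = 3435479)
3705137 + L = 3705137 + 3435479 = 7140616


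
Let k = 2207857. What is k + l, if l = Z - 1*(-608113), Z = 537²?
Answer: 3104339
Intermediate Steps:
Z = 288369
l = 896482 (l = 288369 - 1*(-608113) = 288369 + 608113 = 896482)
k + l = 2207857 + 896482 = 3104339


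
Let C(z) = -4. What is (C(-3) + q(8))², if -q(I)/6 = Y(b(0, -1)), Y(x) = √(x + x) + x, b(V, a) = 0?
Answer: 16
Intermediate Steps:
Y(x) = x + √2*√x (Y(x) = √(2*x) + x = √2*√x + x = x + √2*√x)
q(I) = 0 (q(I) = -6*(0 + √2*√0) = -6*(0 + √2*0) = -6*(0 + 0) = -6*0 = 0)
(C(-3) + q(8))² = (-4 + 0)² = (-4)² = 16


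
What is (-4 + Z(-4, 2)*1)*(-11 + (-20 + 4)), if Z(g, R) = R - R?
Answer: 108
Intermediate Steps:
Z(g, R) = 0
(-4 + Z(-4, 2)*1)*(-11 + (-20 + 4)) = (-4 + 0*1)*(-11 + (-20 + 4)) = (-4 + 0)*(-11 - 16) = -4*(-27) = 108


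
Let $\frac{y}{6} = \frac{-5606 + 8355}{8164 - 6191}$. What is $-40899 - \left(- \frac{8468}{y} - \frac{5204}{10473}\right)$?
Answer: $- \frac{382772176455}{9596759} \approx -39886.0$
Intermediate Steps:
$y = \frac{16494}{1973}$ ($y = 6 \frac{-5606 + 8355}{8164 - 6191} = 6 \cdot \frac{2749}{1973} = \frac{16494}{1973} \approx 8.3599$)
$-40899 - \left(- \frac{8468}{y} - \frac{5204}{10473}\right) = -40899 - \left(- \frac{8468}{\frac{16494}{1973}} - \frac{5204}{10473}\right) = -40899 - \left(\left(-8468\right) \frac{1973}{16494} - \frac{5204}{10473}\right) = -40899 - \left(- \frac{8353682}{8247} - \frac{5204}{10473}\right) = -40899 - - \frac{9725669886}{9596759} = -40899 + \frac{9725669886}{9596759} = - \frac{382772176455}{9596759}$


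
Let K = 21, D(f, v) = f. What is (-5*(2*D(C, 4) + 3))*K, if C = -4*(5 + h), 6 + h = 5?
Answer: 3045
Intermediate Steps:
h = -1 (h = -6 + 5 = -1)
C = -16 (C = -4*(5 - 1) = -4*4 = -16)
(-5*(2*D(C, 4) + 3))*K = -5*(2*(-16) + 3)*21 = -5*(-32 + 3)*21 = -5*(-29)*21 = 145*21 = 3045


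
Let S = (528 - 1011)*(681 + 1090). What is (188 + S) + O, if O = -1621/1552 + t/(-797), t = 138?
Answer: -1057842199633/1236944 ≈ -8.5521e+5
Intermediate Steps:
O = -1506113/1236944 (O = -1621/1552 + 138/(-797) = -1621*1/1552 + 138*(-1/797) = -1621/1552 - 138/797 = -1506113/1236944 ≈ -1.2176)
S = -855393 (S = -483*1771 = -855393)
(188 + S) + O = (188 - 855393) - 1506113/1236944 = -855205 - 1506113/1236944 = -1057842199633/1236944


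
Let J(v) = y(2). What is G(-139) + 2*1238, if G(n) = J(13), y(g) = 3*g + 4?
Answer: 2486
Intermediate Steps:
y(g) = 4 + 3*g
J(v) = 10 (J(v) = 4 + 3*2 = 4 + 6 = 10)
G(n) = 10
G(-139) + 2*1238 = 10 + 2*1238 = 10 + 2476 = 2486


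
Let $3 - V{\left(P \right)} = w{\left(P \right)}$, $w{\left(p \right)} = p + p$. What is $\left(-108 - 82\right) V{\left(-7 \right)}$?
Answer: $-3230$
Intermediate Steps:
$w{\left(p \right)} = 2 p$
$V{\left(P \right)} = 3 - 2 P$
$\left(-108 - 82\right) V{\left(-7 \right)} = \left(-108 - 82\right) \left(3 - -14\right) = - 190 \left(3 + 14\right) = \left(-190\right) 17 = -3230$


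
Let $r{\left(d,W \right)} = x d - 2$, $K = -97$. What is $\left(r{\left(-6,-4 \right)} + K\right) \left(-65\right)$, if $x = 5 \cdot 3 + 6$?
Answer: $14625$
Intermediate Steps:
$x = 21$ ($x = 15 + 6 = 21$)
$r{\left(d,W \right)} = -2 + 21 d$ ($r{\left(d,W \right)} = 21 d - 2 = -2 + 21 d$)
$\left(r{\left(-6,-4 \right)} + K\right) \left(-65\right) = \left(\left(-2 + 21 \left(-6\right)\right) - 97\right) \left(-65\right) = \left(\left(-2 - 126\right) - 97\right) \left(-65\right) = \left(-128 - 97\right) \left(-65\right) = \left(-225\right) \left(-65\right) = 14625$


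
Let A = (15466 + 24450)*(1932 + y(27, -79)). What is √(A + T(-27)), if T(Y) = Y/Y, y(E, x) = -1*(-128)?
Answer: 3*√9136329 ≈ 9067.9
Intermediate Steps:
y(E, x) = 128
T(Y) = 1
A = 82226960 (A = (15466 + 24450)*(1932 + 128) = 39916*2060 = 82226960)
√(A + T(-27)) = √(82226960 + 1) = √82226961 = 3*√9136329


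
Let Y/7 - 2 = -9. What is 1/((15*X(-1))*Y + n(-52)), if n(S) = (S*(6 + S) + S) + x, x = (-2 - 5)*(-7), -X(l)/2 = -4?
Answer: -1/3491 ≈ -0.00028645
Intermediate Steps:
Y = -49 (Y = 14 + 7*(-9) = 14 - 63 = -49)
X(l) = 8 (X(l) = -2*(-4) = 8)
x = 49 (x = -7*(-7) = 49)
n(S) = 49 + S + S*(6 + S) (n(S) = (S*(6 + S) + S) + 49 = (S + S*(6 + S)) + 49 = 49 + S + S*(6 + S))
1/((15*X(-1))*Y + n(-52)) = 1/((15*8)*(-49) + (49 + (-52)² + 7*(-52))) = 1/(120*(-49) + (49 + 2704 - 364)) = 1/(-5880 + 2389) = 1/(-3491) = -1/3491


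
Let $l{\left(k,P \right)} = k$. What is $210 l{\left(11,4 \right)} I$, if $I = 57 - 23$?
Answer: $78540$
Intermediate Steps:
$I = 34$ ($I = 57 - 23 = 34$)
$210 l{\left(11,4 \right)} I = 210 \cdot 11 \cdot 34 = 2310 \cdot 34 = 78540$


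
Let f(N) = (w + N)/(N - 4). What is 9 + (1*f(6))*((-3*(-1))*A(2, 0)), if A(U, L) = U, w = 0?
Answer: 27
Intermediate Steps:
f(N) = N/(-4 + N) (f(N) = (0 + N)/(N - 4) = N/(-4 + N))
9 + (1*f(6))*((-3*(-1))*A(2, 0)) = 9 + (1*(6/(-4 + 6)))*(-3*(-1)*2) = 9 + (1*(6/2))*(3*2) = 9 + (1*(6*(1/2)))*6 = 9 + (1*3)*6 = 9 + 3*6 = 9 + 18 = 27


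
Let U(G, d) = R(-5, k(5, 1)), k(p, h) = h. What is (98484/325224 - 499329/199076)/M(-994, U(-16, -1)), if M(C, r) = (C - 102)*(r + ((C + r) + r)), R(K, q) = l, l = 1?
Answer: -5949498913/2930046143663136 ≈ -2.0305e-6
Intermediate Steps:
R(K, q) = 1
U(G, d) = 1
M(C, r) = (-102 + C)*(C + 3*r) (M(C, r) = (-102 + C)*(r + (C + 2*r)) = (-102 + C)*(C + 3*r))
(98484/325224 - 499329/199076)/M(-994, U(-16, -1)) = (98484/325224 - 499329/199076)/((-994)² - 306*1 - 102*(-994) + 3*(-994)*1) = (98484*(1/325224) - 499329*1/199076)/(988036 - 306 + 101388 - 2982) = (8207/27102 - 499329/199076)/1086136 = -5949498913/2697678876*1/1086136 = -5949498913/2930046143663136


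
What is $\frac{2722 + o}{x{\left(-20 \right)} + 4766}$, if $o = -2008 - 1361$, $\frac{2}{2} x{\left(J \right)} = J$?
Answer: $- \frac{647}{4746} \approx -0.13633$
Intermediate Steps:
$x{\left(J \right)} = J$
$o = -3369$ ($o = -2008 - 1361 = -3369$)
$\frac{2722 + o}{x{\left(-20 \right)} + 4766} = \frac{2722 - 3369}{-20 + 4766} = - \frac{647}{4746}$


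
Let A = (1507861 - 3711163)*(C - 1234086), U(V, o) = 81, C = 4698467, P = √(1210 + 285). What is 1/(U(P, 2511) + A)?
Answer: -1/7633077585981 ≈ -1.3101e-13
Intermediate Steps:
P = √1495 ≈ 38.665
A = -7633077586062 (A = (1507861 - 3711163)*(4698467 - 1234086) = -2203302*3464381 = -7633077586062)
1/(U(P, 2511) + A) = 1/(81 - 7633077586062) = 1/(-7633077585981) = -1/7633077585981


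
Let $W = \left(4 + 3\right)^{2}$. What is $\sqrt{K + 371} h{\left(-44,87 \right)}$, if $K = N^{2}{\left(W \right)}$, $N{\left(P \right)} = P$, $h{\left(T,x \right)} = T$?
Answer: $- 264 \sqrt{77} \approx -2316.6$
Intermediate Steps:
$W = 49$ ($W = 7^{2} = 49$)
$K = 2401$ ($K = 49^{2} = 2401$)
$\sqrt{K + 371} h{\left(-44,87 \right)} = \sqrt{2401 + 371} \left(-44\right) = \sqrt{2772} \left(-44\right) = 6 \sqrt{77} \left(-44\right) = - 264 \sqrt{77}$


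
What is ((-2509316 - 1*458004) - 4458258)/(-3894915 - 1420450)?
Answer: 7425578/5315365 ≈ 1.3970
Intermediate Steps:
((-2509316 - 1*458004) - 4458258)/(-3894915 - 1420450) = ((-2509316 - 458004) - 4458258)/(-5315365) = (-2967320 - 4458258)*(-1/5315365) = -7425578*(-1/5315365) = 7425578/5315365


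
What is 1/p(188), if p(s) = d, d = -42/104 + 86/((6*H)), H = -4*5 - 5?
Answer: -3900/3811 ≈ -1.0234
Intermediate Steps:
H = -25 (H = -20 - 5 = -25)
d = -3811/3900 (d = -42/104 + 86/((6*(-25))) = -42*1/104 + 86/(-150) = -21/52 + 86*(-1/150) = -21/52 - 43/75 = -3811/3900 ≈ -0.97718)
p(s) = -3811/3900
1/p(188) = 1/(-3811/3900) = -3900/3811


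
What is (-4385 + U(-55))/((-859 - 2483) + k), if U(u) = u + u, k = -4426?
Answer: 4495/7768 ≈ 0.57866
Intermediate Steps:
U(u) = 2*u
(-4385 + U(-55))/((-859 - 2483) + k) = (-4385 + 2*(-55))/((-859 - 2483) - 4426) = (-4385 - 110)/(-3342 - 4426) = -4495/(-7768) = -4495*(-1/7768) = 4495/7768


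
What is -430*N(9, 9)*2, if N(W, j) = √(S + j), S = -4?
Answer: -860*√5 ≈ -1923.0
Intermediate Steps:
N(W, j) = √(-4 + j)
-430*N(9, 9)*2 = -430*√(-4 + 9)*2 = -430*√5*2 = -860*√5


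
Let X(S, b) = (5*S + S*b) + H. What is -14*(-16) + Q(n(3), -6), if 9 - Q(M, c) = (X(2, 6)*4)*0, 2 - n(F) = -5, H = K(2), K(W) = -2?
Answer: 233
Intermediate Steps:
H = -2
X(S, b) = -2 + 5*S + S*b (X(S, b) = (5*S + S*b) - 2 = -2 + 5*S + S*b)
n(F) = 7 (n(F) = 2 - 1*(-5) = 2 + 5 = 7)
Q(M, c) = 9 (Q(M, c) = 9 - (-2 + 5*2 + 2*6)*4*0 = 9 - (-2 + 10 + 12)*4*0 = 9 - 20*4*0 = 9 - 80*0 = 9 - 1*0 = 9 + 0 = 9)
-14*(-16) + Q(n(3), -6) = -14*(-16) + 9 = 224 + 9 = 233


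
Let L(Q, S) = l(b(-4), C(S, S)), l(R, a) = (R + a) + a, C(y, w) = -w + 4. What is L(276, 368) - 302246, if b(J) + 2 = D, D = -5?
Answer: -302981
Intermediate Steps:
C(y, w) = 4 - w
b(J) = -7 (b(J) = -2 - 5 = -7)
l(R, a) = R + 2*a
L(Q, S) = 1 - 2*S (L(Q, S) = -7 + 2*(4 - S) = -7 + (8 - 2*S) = 1 - 2*S)
L(276, 368) - 302246 = (1 - 2*368) - 302246 = (1 - 736) - 302246 = -735 - 302246 = -302981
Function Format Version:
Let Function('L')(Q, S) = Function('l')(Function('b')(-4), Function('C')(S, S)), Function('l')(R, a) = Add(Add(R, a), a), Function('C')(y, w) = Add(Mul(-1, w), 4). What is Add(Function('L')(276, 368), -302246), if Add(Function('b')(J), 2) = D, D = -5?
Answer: -302981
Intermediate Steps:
Function('C')(y, w) = Add(4, Mul(-1, w))
Function('b')(J) = -7 (Function('b')(J) = Add(-2, -5) = -7)
Function('l')(R, a) = Add(R, Mul(2, a))
Function('L')(Q, S) = Add(1, Mul(-2, S)) (Function('L')(Q, S) = Add(-7, Mul(2, Add(4, Mul(-1, S)))) = Add(-7, Add(8, Mul(-2, S))) = Add(1, Mul(-2, S)))
Add(Function('L')(276, 368), -302246) = Add(Add(1, Mul(-2, 368)), -302246) = Add(Add(1, -736), -302246) = Add(-735, -302246) = -302981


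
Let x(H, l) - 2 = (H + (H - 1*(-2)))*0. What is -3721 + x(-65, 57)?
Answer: -3719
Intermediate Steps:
x(H, l) = 2 (x(H, l) = 2 + (H + (H - 1*(-2)))*0 = 2 + (H + (H + 2))*0 = 2 + (H + (2 + H))*0 = 2 + (2 + 2*H)*0 = 2 + 0 = 2)
-3721 + x(-65, 57) = -3721 + 2 = -3719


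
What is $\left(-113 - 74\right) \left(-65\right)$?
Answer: $12155$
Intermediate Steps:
$\left(-113 - 74\right) \left(-65\right) = \left(-187\right) \left(-65\right) = 12155$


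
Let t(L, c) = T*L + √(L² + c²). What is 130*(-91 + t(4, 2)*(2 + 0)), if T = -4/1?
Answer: -15990 + 520*√5 ≈ -14827.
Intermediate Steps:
T = -4 (T = -4*1 = -4)
t(L, c) = √(L² + c²) - 4*L (t(L, c) = -4*L + √(L² + c²) = √(L² + c²) - 4*L)
130*(-91 + t(4, 2)*(2 + 0)) = 130*(-91 + (√(4² + 2²) - 4*4)*(2 + 0)) = 130*(-91 + (√(16 + 4) - 16)*2) = 130*(-91 + (√20 - 16)*2) = 130*(-91 + (2*√5 - 16)*2) = 130*(-91 + (-16 + 2*√5)*2) = 130*(-91 + (-32 + 4*√5)) = 130*(-123 + 4*√5) = -15990 + 520*√5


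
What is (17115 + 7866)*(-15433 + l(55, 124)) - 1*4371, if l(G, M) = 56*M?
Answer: -212068080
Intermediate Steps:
(17115 + 7866)*(-15433 + l(55, 124)) - 1*4371 = (17115 + 7866)*(-15433 + 56*124) - 1*4371 = 24981*(-15433 + 6944) - 4371 = 24981*(-8489) - 4371 = -212063709 - 4371 = -212068080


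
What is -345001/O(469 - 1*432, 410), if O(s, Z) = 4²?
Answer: -345001/16 ≈ -21563.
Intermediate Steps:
O(s, Z) = 16
-345001/O(469 - 1*432, 410) = -345001/16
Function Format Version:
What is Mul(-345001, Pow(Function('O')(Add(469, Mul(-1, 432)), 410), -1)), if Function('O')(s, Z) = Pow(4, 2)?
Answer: Rational(-345001, 16) ≈ -21563.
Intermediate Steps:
Function('O')(s, Z) = 16
Mul(-345001, Pow(Function('O')(Add(469, Mul(-1, 432)), 410), -1)) = Mul(-345001, Pow(16, -1)) = Mul(-345001, Rational(1, 16)) = Rational(-345001, 16)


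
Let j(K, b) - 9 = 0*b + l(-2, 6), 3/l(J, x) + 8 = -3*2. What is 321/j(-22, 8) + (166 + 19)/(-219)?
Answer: 320477/8979 ≈ 35.692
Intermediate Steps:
l(J, x) = -3/14 (l(J, x) = 3/(-8 - 3*2) = 3/(-8 - 6) = 3/(-14) = 3*(-1/14) = -3/14)
j(K, b) = 123/14 (j(K, b) = 9 + (0*b - 3/14) = 9 + (0 - 3/14) = 9 - 3/14 = 123/14)
321/j(-22, 8) + (166 + 19)/(-219) = 321/(123/14) + (166 + 19)/(-219) = 321*(14/123) + 185*(-1/219) = 1498/41 - 185/219 = 320477/8979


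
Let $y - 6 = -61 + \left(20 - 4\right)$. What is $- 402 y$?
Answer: $15678$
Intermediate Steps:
$y = -39$ ($y = 6 + \left(-61 + \left(20 - 4\right)\right) = 6 + \left(-61 + 16\right) = 6 - 45 = -39$)
$- 402 y = \left(-402\right) \left(-39\right) = 15678$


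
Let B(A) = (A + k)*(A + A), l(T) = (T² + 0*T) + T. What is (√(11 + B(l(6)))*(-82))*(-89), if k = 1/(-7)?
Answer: 7298*√3527 ≈ 4.3342e+5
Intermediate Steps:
l(T) = T + T² (l(T) = (T² + 0) + T = T² + T = T + T²)
k = -⅐ ≈ -0.14286
B(A) = 2*A*(-⅐ + A) (B(A) = (A - ⅐)*(A + A) = (-⅐ + A)*(2*A) = 2*A*(-⅐ + A))
(√(11 + B(l(6)))*(-82))*(-89) = (√(11 + 2*(6*(1 + 6))*(-1 + 7*(6*(1 + 6)))/7)*(-82))*(-89) = (√(11 + 2*(6*7)*(-1 + 7*(6*7))/7)*(-82))*(-89) = (√(11 + (2/7)*42*(-1 + 7*42))*(-82))*(-89) = (√(11 + (2/7)*42*(-1 + 294))*(-82))*(-89) = (√(11 + (2/7)*42*293)*(-82))*(-89) = (√(11 + 3516)*(-82))*(-89) = (√3527*(-82))*(-89) = -82*√3527*(-89) = 7298*√3527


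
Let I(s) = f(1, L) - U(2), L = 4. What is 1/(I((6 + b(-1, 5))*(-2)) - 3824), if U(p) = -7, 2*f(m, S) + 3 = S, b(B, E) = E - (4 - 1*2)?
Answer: -2/7633 ≈ -0.00026202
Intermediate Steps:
b(B, E) = -2 + E (b(B, E) = E - (4 - 2) = E - 1*2 = E - 2 = -2 + E)
f(m, S) = -3/2 + S/2
I(s) = 15/2 (I(s) = (-3/2 + (½)*4) - 1*(-7) = (-3/2 + 2) + 7 = ½ + 7 = 15/2)
1/(I((6 + b(-1, 5))*(-2)) - 3824) = 1/(15/2 - 3824) = 1/(-7633/2) = -2/7633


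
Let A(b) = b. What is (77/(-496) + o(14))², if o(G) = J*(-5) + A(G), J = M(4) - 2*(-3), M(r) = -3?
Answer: 328329/246016 ≈ 1.3346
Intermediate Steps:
J = 3 (J = -3 - 2*(-3) = -3 + 6 = 3)
o(G) = -15 + G (o(G) = 3*(-5) + G = -15 + G)
(77/(-496) + o(14))² = (77/(-496) + (-15 + 14))² = (77*(-1/496) - 1)² = (-77/496 - 1)² = (-573/496)² = 328329/246016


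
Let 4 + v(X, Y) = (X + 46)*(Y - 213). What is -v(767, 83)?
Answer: 105694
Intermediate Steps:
v(X, Y) = -4 + (-213 + Y)*(46 + X) (v(X, Y) = -4 + (X + 46)*(Y - 213) = -4 + (46 + X)*(-213 + Y) = -4 + (-213 + Y)*(46 + X))
-v(767, 83) = -(-9802 - 213*767 + 46*83 + 767*83) = -(-9802 - 163371 + 3818 + 63661) = -1*(-105694) = 105694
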